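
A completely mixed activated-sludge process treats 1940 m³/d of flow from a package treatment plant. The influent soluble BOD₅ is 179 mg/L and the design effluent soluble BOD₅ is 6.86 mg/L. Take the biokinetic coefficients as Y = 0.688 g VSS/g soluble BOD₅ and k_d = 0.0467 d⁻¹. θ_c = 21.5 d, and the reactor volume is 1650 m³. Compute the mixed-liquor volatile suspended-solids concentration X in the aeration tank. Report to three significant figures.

Solving the biomass balance for X: X = Y Q (S₀−S) θ_c / [V (1+k_d θ_c)] = 0.688 × 1940 × (179 − 6.86) × 21.5 / [1650 × (1 + 0.0467 × 21.5)] = 1494 mg/L.

X ≈ 1490 mg/L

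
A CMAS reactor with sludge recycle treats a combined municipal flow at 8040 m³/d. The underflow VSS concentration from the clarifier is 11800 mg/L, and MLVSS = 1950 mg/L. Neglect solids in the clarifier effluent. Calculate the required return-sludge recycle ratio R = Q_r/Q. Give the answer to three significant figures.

R ≈ 0.198

R = Q_r/Q = X/(X_r − X) = 1950 / (11800 − 1950) = 0.1980.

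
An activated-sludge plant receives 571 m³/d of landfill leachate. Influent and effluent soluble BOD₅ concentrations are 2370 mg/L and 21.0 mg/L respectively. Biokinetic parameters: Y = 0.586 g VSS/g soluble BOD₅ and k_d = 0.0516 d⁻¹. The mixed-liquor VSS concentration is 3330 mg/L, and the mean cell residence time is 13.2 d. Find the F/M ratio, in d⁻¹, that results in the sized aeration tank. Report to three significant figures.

F/M ≈ 0.219 d⁻¹

From the SRT design equation V = Y Q (S₀−S) θ_c / [X (1 + k_d θ_c)] = 0.586 × 571 × (2370 − 21.0) × 13.2 / [3330 × (1 + 0.0516 × 13.2)] = 1.04×10^7 / 5598 = 1853 m³.
F/M = Q·S₀ / (V·X) = 571 × 2370 / (1853 × 3330) = 0.2193 g soluble BOD₅·(g VSS·d)⁻¹.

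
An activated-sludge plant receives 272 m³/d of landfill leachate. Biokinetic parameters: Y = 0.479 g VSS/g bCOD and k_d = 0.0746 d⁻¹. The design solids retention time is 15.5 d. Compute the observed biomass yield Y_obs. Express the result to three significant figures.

Y_obs ≈ 0.222 g VSS/g bCOD

Y_obs = Y / (1 + k_d θ_c) = 0.479 / (1 + 0.0746 × 15.5) = 0.479 / 2.156 = 0.2221.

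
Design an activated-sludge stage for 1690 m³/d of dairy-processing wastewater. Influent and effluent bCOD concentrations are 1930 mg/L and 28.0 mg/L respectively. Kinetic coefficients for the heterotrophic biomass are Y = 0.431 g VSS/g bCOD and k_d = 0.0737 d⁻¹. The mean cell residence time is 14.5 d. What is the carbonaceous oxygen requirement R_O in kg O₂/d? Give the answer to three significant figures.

R_O ≈ 2260 kg O₂/d

Correct the yield for decay: Y_obs = Y/(1 + k_d θ_c) = 0.431 / (1 + 0.0737 × 14.5) = 0.431 / 2.069 = 0.2083.
ΔS = 1930 − 28.0 = 1902 mg/L, so the substrate removal rate is 1690 × 1902/1000 = 3214 kg bCOD/d.
P_X = Y_obs·Q·(S₀ − S) = 0.2083 × 3214 = 669.7 kg VSS/d.
Carbonaceous O₂ demand = substrate oxidised − cell-mass equivalent = 3214 − 1.42 × 669.7 = 2263 kg O₂/d.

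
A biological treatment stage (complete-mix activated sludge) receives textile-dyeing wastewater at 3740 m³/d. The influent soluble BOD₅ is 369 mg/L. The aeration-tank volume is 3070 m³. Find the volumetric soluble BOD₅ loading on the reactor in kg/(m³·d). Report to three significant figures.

Applied soluble BOD₅ load per unit volume = Q·S₀/V = (3740 × 369/1000)/3070 = 0.4495 kg soluble BOD₅·m⁻³·d⁻¹.

L_v ≈ 0.450 kg soluble BOD₅/(m³·d)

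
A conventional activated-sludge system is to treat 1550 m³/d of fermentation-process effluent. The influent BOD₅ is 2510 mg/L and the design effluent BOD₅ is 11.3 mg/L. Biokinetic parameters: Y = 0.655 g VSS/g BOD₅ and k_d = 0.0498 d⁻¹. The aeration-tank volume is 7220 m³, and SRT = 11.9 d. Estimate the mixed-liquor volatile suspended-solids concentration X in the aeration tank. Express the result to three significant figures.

From V·X·(1 + k_d·θ_c) = Y·Q·(S₀ − S)·θ_c: X = 0.655 × 1550 × (2510 − 11.3) × 11.9 / [7220 × (1 + 0.0498 × 11.9)] = 2625 mg/L.

X ≈ 2630 mg/L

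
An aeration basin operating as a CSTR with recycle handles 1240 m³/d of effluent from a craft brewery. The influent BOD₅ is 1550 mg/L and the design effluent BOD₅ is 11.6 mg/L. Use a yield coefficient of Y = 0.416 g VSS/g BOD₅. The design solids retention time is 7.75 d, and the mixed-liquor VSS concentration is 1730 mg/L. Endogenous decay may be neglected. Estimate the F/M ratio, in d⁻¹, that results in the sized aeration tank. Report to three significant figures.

With k_d = 0 the design equation reduces to V = Y Q (S₀−S) θ_c / X = 0.416 × 1240 × (1550 − 11.6) × 7.75 / 1730 = 3555 m³.
F/M = applied load / biomass = Q·S₀/(V·X) = 1240 × 1550 / (3555 × 1730) = 0.3125 d⁻¹.

F/M ≈ 0.313 d⁻¹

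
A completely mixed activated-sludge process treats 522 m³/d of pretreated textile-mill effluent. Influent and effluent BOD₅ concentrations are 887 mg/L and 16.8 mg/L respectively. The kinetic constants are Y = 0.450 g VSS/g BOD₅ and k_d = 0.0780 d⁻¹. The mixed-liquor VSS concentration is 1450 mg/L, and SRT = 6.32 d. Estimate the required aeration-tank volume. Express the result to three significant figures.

Rearranging the biomass balance for a CMAS with decay, V = Y·Q·ΔS·θ_c / [X·(1+k_d θ_c)] = 0.450 × 522 × (887 − 16.8) × 6.32 / [1450 × (1 + 0.0780 × 6.32)] = 1.29×10^6 / 2165 = 596.8 m³.

V ≈ 597 m³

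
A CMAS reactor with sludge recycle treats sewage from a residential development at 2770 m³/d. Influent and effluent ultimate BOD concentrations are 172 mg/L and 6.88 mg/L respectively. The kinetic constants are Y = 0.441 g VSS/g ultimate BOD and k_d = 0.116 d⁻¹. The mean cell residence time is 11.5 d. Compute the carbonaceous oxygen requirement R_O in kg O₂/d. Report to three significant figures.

Y_obs = Y / (1 + k_d θ_c) = 0.441 / (1 + 0.116 × 11.5) = 0.441 / 2.334 = 0.1889.
Q·(S₀ − S) = 2770 × (172 − 6.88) × 10⁻³ = 457.4 kg/d removed.
Net sludge production P_X = 0.1889 × 457.4 = 86.42 kg VSS/d.
R_O = Q·ΔS − 1.42 P_X = 457.4 − 122.7 = 334.7 kg O₂/d.

R_O ≈ 335 kg O₂/d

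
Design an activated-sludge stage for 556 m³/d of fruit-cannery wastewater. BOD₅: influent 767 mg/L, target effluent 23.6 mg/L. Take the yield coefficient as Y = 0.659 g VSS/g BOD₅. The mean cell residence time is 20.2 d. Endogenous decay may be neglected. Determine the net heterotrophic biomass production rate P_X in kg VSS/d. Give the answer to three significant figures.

No decay correction is needed, so Y_obs = Y = 0.659.
Substrate removed = Q·(S₀ − S) = 556 m³/d × (767 − 23.6) g/m³ = 4.13×10^5 g/d = 413.3 kg/d.
So the net sludge growth is P_X = 0.6590 × 413.3 = 272.4 kg VSS/d.

P_X ≈ 272 kg VSS/d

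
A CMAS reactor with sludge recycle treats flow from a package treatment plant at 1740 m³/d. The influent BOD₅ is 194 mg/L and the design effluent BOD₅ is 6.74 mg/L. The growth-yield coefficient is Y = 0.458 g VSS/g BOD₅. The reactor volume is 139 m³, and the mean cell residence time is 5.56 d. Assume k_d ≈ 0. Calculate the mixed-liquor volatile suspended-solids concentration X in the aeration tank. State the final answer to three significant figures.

X ≈ 5970 mg/L

X = Y·Q·ΔS·θ_c / V = 0.458 × 1740 × (194 − 6.74) × 5.56 / 139 = 5969 mg/L.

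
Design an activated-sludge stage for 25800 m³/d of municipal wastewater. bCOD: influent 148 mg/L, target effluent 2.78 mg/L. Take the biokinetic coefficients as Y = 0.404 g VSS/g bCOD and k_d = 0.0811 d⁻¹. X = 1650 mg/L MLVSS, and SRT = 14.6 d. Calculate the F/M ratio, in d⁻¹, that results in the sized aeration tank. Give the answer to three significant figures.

Steady-state biomass mass balance: V·X·(1 + k_d·θ_c) = Y·Q·(S₀ − S)·θ_c, so V = 0.404 × 25800 × (148 − 2.78) × 14.6 / [1650 × (1 + 0.0811 × 14.6)] = 2.21×10^7 / 3604 = 6132 m³.
F/M = applied load / biomass = Q·S₀/(V·X) = 25800 × 148 / (6132 × 1650) = 0.3774 d⁻¹.

F/M ≈ 0.377 d⁻¹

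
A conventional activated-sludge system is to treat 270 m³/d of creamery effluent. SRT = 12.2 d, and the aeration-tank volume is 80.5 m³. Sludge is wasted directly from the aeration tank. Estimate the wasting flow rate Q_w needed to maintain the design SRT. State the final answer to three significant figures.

Q_w ≈ 6.60 m³/d

Wasting from the aeration tank: Q_w = V / θ_c = 80.50 / 12.2 = 6.598 m³/d.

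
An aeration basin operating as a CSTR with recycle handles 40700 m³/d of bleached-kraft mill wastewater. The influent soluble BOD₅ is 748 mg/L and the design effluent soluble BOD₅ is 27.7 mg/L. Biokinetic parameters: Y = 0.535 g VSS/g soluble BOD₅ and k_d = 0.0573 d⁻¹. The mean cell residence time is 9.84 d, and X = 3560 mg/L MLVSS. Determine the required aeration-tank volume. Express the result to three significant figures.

V ≈ 27700 m³

From the SRT design equation V = Y Q (S₀−S) θ_c / [X (1 + k_d θ_c)] = 0.535 × 40700 × (748 − 27.7) × 9.84 / [3560 × (1 + 0.0573 × 9.84)] = 1.54×10^8 / 5567 = 27721 m³.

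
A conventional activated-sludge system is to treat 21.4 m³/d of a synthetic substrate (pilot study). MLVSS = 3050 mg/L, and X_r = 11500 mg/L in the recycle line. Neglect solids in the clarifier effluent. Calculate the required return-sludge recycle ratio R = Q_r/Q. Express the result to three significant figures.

R ≈ 0.361

R = Q_r/Q = X/(X_r − X) = 3050 / (11500 − 3050) = 0.3609.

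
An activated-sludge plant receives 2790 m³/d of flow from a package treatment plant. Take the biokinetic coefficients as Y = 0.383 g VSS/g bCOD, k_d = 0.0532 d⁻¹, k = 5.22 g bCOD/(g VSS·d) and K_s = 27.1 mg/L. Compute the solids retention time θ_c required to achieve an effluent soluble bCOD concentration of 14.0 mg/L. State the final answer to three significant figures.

θ_c ≈ 1.59 d

From 1/θ_c = Y·k·S/(K_s + S) − k_d: Y·k·S/(K_s+S) = 0.383 × 5.22 × 14.0 / (27.1 + 14.0) = 0.6810 d⁻¹.
θ_c = 1/(μ − k_d) = 1/(0.6810 − 0.0532) = 1/0.6278 = 1.593 d.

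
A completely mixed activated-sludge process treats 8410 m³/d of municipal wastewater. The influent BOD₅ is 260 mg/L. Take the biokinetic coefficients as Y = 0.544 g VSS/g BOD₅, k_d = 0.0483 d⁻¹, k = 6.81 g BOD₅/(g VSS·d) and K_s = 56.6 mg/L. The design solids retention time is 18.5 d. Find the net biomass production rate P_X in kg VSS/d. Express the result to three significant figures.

P_X ≈ 624 kg VSS/d

For a completely mixed reactor with recycle the Lawrence–McCarty relation gives S = K_s·(1 + k_d·θ_c) / [θ_c·(Y·k − k_d) − 1] = 56.6 × (1 + 0.0483 × 18.5) / [18.5 × (0.544 × 6.81 − 0.0483) − 1] = 107.2 / 66.64 = 1.608 mg/L.
Correct the yield for decay: Y_obs = Y/(1 + k_d θ_c) = 0.544 / (1 + 0.0483 × 18.5) = 0.544 / 1.894 = 0.2873.
Substrate removed = Q·(S₀ − S) = 8410 m³/d × (260 − 1.61) g/m³ = 2.17×10^6 g/d = 2173 kg/d.
Net biomass production P_X = Y_obs × Q·(S₀ − S) = 0.2873 × 2173 = 624.3 kg VSS/d.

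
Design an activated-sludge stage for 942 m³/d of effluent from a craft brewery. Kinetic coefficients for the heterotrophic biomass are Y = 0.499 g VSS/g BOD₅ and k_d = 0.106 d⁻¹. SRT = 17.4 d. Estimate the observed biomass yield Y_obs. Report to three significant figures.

Y_obs = Y / (1 + k_d θ_c) = 0.499 / (1 + 0.106 × 17.4) = 0.499 / 2.844 = 0.1754.

Y_obs ≈ 0.175 g VSS/g BOD₅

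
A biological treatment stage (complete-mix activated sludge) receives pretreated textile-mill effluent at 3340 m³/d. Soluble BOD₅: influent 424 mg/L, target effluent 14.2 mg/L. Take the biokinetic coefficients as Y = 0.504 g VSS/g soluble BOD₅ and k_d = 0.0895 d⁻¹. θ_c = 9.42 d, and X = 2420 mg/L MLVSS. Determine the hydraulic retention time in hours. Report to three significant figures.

Steady-state biomass mass balance: V·X·(1 + k_d·θ_c) = Y·Q·(S₀ − S)·θ_c, so V = 0.504 × 3340 × (424 − 14.2) × 9.42 / [2420 × (1 + 0.0895 × 9.42)] = 6.5×10^6 / 4460 = 1457 m³.
HRT = V/Q = 1457 m³ / 3340 m³·d⁻¹ = 0.4362 d × 24 = 10.47 h.

τ ≈ 10.5 h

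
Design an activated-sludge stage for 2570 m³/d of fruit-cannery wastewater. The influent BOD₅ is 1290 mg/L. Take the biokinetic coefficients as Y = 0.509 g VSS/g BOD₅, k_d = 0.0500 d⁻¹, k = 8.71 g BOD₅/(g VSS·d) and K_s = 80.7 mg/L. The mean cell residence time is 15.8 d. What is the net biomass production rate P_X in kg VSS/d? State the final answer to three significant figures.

From the Monod/SRT balance for a CMAS, S = K_s·(1+k_d θ_c)/[θ_c·(Y k − k_d) − 1] = 80.7 × (1 + 0.0500 × 15.8) / [15.8 × (0.509 × 8.71 − 0.0500) − 1] = 144.5 / 68.26 = 2.116 mg/L.
Observed yield with endogenous decay: Y_obs = Y / (1 + k_d·θ_c) = 0.509 / (1 + 0.0500 × 15.8) = 0.509 / 1.790 = 0.2844 g VSS/g BOD₅.
ΔS = 1290 − 2.12 = 1288 mg/L, so the substrate removal rate is 2570 × 1288/1000 = 3310 kg BOD₅/d.
Biomass produced: P_X = Y_obs·Q·ΔS = 0.2844 × 3310 ≈ 941.2 kg VSS/d.

P_X ≈ 941 kg VSS/d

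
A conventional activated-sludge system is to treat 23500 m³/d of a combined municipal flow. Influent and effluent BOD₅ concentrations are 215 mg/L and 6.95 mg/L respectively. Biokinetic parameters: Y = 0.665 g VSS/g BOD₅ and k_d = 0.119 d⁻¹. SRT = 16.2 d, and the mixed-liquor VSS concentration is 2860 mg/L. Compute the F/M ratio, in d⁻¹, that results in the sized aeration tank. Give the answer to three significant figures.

Steady-state biomass mass balance: V·X·(1 + k_d·θ_c) = Y·Q·(S₀ − S)·θ_c, so V = 0.665 × 23500 × (215 − 6.95) × 16.2 / [2860 × (1 + 0.119 × 16.2)] = 5.27×10^7 / 8374 = 6290 m³.
Food-to-microorganism ratio F/M = Q S₀ / (V X) = 23500 × 215 / (6290 × 2860) = 0.2809 d⁻¹.

F/M ≈ 0.281 d⁻¹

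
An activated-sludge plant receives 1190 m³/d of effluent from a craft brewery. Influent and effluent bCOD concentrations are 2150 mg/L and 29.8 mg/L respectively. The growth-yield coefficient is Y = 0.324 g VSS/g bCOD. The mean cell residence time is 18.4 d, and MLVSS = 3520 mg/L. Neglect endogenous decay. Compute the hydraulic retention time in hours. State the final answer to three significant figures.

Biomass mass balance (decay neglected): V·X = Y·Q·(S₀ − S)·θ_c, so V = 0.324 × 1190 × (2150 − 29.8) × 18.4 / 3520 = 4273 m³.
HRT = V/Q = 4273 m³ / 1190 m³·d⁻¹ = 3.591 d × 24 = 86.18 h.

τ ≈ 86.2 h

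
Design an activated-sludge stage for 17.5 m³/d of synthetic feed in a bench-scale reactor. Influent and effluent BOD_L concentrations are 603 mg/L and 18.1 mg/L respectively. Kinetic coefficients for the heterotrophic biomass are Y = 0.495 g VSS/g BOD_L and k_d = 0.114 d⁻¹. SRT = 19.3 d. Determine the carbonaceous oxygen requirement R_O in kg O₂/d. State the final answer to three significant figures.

Observed yield with endogenous decay: Y_obs = Y / (1 + k_d·θ_c) = 0.495 / (1 + 0.114 × 19.3) = 0.495 / 3.200 = 0.1547 g VSS/g BOD_L.
Q·(S₀ − S) = 17.5 × (603 − 18.1) × 10⁻³ = 10.24 kg/d removed.
Biomass synthesised: P_X = Y_obs × 10.24 = 1.583 kg VSS/d.
R_O = Q·ΔS − 1.42 P_X = 10.24 − 2.248 = 7.988 kg O₂/d.

R_O ≈ 7.99 kg O₂/d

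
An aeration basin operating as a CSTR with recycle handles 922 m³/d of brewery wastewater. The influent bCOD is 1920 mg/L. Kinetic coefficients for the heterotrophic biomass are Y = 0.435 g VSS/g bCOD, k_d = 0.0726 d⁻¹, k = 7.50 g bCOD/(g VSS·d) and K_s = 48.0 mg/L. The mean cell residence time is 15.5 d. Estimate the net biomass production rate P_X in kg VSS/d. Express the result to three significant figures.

Effluent substrate depends only on kinetics and SRT: S = K_s(1 + k_d θ_c) / [θ_c(Yk − k_d) − 1] = 48.0 × (1 + 0.0726 × 15.5) / [15.5 × (0.435 × 7.50 − 0.0726) − 1] = 102.0 / 48.44 = 2.106 mg/L.
Correct the yield for decay: Y_obs = Y/(1 + k_d θ_c) = 0.435 / (1 + 0.0726 × 15.5) = 0.435 / 2.125 = 0.2047.
ΔS = 1920 − 2.11 = 1918 mg/L, so the substrate removal rate is 922 × 1918/1000 = 1768 kg bCOD/d.
Biomass produced: P_X = Y_obs·Q·ΔS = 0.2047 × 1768 ≈ 361.9 kg VSS/d.

P_X ≈ 362 kg VSS/d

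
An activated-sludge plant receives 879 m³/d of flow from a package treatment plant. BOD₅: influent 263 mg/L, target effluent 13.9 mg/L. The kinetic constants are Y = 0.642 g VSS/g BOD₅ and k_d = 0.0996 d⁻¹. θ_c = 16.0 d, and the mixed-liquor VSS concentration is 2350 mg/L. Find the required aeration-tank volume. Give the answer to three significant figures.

From the SRT design equation V = Y Q (S₀−S) θ_c / [X (1 + k_d θ_c)] = 0.642 × 879 × (263 − 13.9) × 16.0 / [2350 × (1 + 0.0996 × 16.0)] = 2.25×10^6 / 6095 = 369.0 m³.

V ≈ 369 m³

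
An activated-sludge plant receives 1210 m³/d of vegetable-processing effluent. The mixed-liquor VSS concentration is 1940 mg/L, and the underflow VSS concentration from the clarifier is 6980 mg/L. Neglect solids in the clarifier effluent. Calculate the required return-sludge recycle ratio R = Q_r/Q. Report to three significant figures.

Solids balance on the clarifier gives (1+R)X = R·X_r, so R = X/(X_r − X) = 1940 / (6980 − 1940) = 0.3849.

R ≈ 0.385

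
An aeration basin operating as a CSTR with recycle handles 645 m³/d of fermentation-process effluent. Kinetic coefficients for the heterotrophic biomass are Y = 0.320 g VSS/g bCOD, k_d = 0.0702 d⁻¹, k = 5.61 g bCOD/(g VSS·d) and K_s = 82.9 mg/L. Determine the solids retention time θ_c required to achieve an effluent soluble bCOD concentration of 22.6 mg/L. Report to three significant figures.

θ_c ≈ 3.18 d

From 1/θ_c = Y·k·S/(K_s + S) − k_d: Y·k·S/(K_s+S) = 0.320 × 5.61 × 22.6 / (82.9 + 22.6) = 0.3846 d⁻¹.
θ_c = 1/(μ − k_d) = 1/(0.3846 − 0.0702) = 1/0.3144 = 3.181 d.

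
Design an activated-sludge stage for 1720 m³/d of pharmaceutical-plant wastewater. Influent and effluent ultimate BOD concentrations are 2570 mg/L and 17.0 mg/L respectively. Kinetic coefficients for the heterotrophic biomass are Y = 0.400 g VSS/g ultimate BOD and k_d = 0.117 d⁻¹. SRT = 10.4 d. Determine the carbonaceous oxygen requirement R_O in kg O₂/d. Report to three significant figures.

R_O ≈ 3270 kg O₂/d

Observed yield with endogenous decay: Y_obs = Y / (1 + k_d·θ_c) = 0.400 / (1 + 0.117 × 10.4) = 0.400 / 2.217 = 0.1804 g VSS/g ultimate BOD.
Mass of ultimate BOD removed per day: Q(S₀ − S) = 1720 × 2553 g/m³ = 4391 kg/d.
P_X = Y_obs·Q·(S₀ − S) = 0.1804 × 4391 = 792.3 kg VSS/d.
Carbonaceous O₂ demand = substrate oxidised − cell-mass equivalent = 4391 − 1.42 × 792.3 = 3266 kg O₂/d.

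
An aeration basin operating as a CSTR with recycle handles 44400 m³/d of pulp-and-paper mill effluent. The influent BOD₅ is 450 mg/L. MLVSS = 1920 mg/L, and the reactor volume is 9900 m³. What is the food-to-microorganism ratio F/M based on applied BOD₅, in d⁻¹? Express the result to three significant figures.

Food-to-microorganism ratio F/M = Q S₀ / (V X) = 44400 × 450 / (9900 × 1920) = 1.051 d⁻¹.

F/M ≈ 1.05 d⁻¹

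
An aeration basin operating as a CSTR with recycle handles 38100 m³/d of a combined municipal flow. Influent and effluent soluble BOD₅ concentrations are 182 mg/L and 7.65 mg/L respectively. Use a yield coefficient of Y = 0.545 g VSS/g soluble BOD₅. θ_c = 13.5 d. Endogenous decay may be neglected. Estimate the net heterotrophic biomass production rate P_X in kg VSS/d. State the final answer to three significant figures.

With endogenous decay neglected, the observed yield equals the true yield: Y_obs = Y = 0.545 g VSS/g soluble BOD₅.
Mass of soluble BOD₅ removed per day: Q(S₀ − S) = 38100 × 174.3 g/m³ = 6643 kg/d.
Net biomass production P_X = Y_obs × Q·(S₀ − S) = 0.5450 × 6643 = 3620 kg VSS/d.

P_X ≈ 3620 kg VSS/d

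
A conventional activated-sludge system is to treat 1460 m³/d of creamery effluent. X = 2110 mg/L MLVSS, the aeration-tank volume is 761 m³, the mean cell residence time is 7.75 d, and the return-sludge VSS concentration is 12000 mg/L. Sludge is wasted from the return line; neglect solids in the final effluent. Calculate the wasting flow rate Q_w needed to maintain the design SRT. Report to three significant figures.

Q_w ≈ 17.3 m³/d

θ_c = V·X/(Q_w·X_r) when wasting from the recycle, so Q_w = V·X/(θ_c·X_r) = 761.0 × 2110 / (7.75 × 12000) = 17.27 m³/d.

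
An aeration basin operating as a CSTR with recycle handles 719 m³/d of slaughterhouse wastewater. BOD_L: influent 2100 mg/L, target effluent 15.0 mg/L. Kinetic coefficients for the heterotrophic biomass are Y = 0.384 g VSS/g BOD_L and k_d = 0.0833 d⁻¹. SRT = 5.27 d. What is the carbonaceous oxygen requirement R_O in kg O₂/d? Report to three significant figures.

R_O ≈ 931 kg O₂/d

The observed yield is Y_obs = Y/(1 + k_d·θ_c) = 0.384 / (1 + 0.0833 × 5.27) = 0.384 / 1.439 = 0.2669 g VSS per g BOD_L removed.
Substrate removed = Q·(S₀ − S) = 719 m³/d × (2100 − 15.0) g/m³ = 1.5×10^6 g/d = 1499 kg/d.
Net sludge production P_X = 0.2669 × 1499 = 400.0 kg VSS/d.
Carbonaceous O₂ demand = substrate oxidised − cell-mass equivalent = 1499 − 1.42 × 400.0 = 931.1 kg O₂/d.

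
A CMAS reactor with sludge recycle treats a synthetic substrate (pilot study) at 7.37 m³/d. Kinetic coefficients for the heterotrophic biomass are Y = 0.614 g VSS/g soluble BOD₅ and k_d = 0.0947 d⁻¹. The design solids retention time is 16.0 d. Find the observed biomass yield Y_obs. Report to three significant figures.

Y_obs ≈ 0.244 g VSS/g soluble BOD₅

Correct the yield for decay: Y_obs = Y/(1 + k_d θ_c) = 0.614 / (1 + 0.0947 × 16.0) = 0.614 / 2.515 = 0.2441.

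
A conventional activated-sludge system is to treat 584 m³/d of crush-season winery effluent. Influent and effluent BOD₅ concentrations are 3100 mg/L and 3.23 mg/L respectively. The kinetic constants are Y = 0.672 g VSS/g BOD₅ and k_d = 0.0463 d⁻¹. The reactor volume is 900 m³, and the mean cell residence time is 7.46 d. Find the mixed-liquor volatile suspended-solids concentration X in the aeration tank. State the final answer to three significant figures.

X ≈ 7490 mg/L

Solving the biomass balance for X: X = Y Q (S₀−S) θ_c / [V (1+k_d θ_c)] = 0.672 × 584 × (3100 − 3.23) × 7.46 / [900 × (1 + 0.0463 × 7.46)] = 7487 mg/L.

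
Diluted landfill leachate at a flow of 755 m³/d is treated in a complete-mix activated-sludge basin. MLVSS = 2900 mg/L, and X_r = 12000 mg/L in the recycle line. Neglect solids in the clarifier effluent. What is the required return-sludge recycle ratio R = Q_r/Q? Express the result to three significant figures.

R ≈ 0.319

Solids balance on the clarifier gives (1+R)X = R·X_r, so R = X/(X_r − X) = 2900 / (12000 − 2900) = 0.3187.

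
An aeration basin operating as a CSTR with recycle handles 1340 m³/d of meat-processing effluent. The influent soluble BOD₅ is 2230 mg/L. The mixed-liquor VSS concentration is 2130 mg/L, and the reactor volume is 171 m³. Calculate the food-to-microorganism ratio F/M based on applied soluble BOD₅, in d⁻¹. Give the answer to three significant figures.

F/M ≈ 8.20 d⁻¹

F/M = applied load / biomass = Q·S₀/(V·X) = 1340 × 2230 / (171.0 × 2130) = 8.204 d⁻¹.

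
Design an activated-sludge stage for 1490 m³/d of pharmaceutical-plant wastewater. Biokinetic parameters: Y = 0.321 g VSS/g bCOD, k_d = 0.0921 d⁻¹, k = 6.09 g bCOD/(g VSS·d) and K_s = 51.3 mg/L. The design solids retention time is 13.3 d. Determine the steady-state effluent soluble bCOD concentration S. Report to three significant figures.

For a completely mixed reactor with recycle the Lawrence–McCarty relation gives S = K_s·(1 + k_d·θ_c) / [θ_c·(Y·k − k_d) − 1] = 51.3 × (1 + 0.0921 × 13.3) / [13.3 × (0.321 × 6.09 − 0.0921) − 1] = 114.1 / 23.78 = 4.801 mg/L.

S ≈ 4.80 mg/L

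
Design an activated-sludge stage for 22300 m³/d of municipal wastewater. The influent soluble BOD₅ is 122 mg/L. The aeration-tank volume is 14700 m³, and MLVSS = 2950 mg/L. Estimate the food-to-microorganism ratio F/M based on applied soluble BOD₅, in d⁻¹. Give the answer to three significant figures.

F/M ≈ 0.0627 d⁻¹

F/M = applied load / biomass = Q·S₀/(V·X) = 22300 × 122 / (14700 × 2950) = 0.06274 d⁻¹.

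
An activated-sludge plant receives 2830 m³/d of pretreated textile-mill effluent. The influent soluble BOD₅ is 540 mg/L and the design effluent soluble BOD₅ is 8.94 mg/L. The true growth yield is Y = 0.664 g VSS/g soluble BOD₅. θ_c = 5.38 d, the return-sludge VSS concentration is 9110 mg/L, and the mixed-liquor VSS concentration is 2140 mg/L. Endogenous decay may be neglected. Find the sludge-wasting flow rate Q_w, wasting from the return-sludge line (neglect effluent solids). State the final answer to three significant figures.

Q_w ≈ 110 m³/d

With k_d = 0 the design equation reduces to V = Y Q (S₀−S) θ_c / X = 0.664 × 2830 × (540 − 8.94) × 5.38 / 2140 = 2509 m³.
Wasting from the return line (neglecting effluent solids): Q_w = V·X / (θ_c·X_r) = 2509 × 2140 / (5.38 × 9110) = 109.5 m³/d.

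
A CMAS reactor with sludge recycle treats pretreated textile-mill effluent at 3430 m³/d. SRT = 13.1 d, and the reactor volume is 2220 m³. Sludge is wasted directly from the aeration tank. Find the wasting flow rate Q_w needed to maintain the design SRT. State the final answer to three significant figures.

Q_w ≈ 169 m³/d

With mixed-liquor wasting, θ_c = V/Q_w, so Q_w = V/θ_c = 2220/13.1 = 169.5 m³/d.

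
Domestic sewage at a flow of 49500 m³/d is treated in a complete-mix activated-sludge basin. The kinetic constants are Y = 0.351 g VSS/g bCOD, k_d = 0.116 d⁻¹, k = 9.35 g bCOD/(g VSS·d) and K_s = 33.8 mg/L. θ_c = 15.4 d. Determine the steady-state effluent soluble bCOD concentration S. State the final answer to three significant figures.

S ≈ 1.97 mg/L

From the Monod/SRT balance for a CMAS, S = K_s·(1+k_d θ_c)/[θ_c·(Y k − k_d) − 1] = 33.8 × (1 + 0.116 × 15.4) / [15.4 × (0.351 × 9.35 − 0.116) − 1] = 94.18 / 47.75 = 1.972 mg/L.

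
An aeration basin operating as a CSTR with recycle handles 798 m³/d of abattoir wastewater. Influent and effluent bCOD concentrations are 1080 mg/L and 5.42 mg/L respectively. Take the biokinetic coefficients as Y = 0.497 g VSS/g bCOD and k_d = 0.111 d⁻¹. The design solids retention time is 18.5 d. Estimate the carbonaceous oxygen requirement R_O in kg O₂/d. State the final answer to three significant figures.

R_O ≈ 659 kg O₂/d

Correct the yield for decay: Y_obs = Y/(1 + k_d θ_c) = 0.497 / (1 + 0.111 × 18.5) = 0.497 / 3.054 = 0.1628.
Substrate removed = Q·(S₀ − S) = 798 m³/d × (1080 − 5.42) g/m³ = 8.58×10^5 g/d = 857.5 kg/d.
Biomass synthesised: P_X = Y_obs × 857.5 = 139.6 kg VSS/d.
R_O = Q·(S₀ − S) − 1.42·P_X = 857.5 − 1.42 × 139.6 = 659.3 kg O₂/d.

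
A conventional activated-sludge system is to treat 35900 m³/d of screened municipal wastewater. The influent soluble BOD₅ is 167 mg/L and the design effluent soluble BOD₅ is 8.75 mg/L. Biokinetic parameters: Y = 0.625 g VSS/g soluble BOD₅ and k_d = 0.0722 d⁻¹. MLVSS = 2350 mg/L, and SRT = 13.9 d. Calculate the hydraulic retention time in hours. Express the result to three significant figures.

From the SRT design equation V = Y Q (S₀−S) θ_c / [X (1 + k_d θ_c)] = 0.625 × 35900 × (167 − 8.75) × 13.9 / [2350 × (1 + 0.0722 × 13.9)] = 4.94×10^7 / 4708 = 10482 m³.
τ = V/Q = 10482/35900 = 0.2920 d, or 7.008 h.

τ ≈ 7.01 h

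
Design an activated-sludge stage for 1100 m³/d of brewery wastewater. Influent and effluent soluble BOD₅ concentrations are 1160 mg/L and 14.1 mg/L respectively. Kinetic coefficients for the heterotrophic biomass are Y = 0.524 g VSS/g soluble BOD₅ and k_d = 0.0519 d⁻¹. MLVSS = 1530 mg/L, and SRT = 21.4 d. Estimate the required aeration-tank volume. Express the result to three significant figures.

Rearranging the biomass balance for a CMAS with decay, V = Y·Q·ΔS·θ_c / [X·(1+k_d θ_c)] = 0.524 × 1100 × (1160 − 14.1) × 21.4 / [1530 × (1 + 0.0519 × 21.4)] = 1.41×10^7 / 3229 = 4377 m³.

V ≈ 4380 m³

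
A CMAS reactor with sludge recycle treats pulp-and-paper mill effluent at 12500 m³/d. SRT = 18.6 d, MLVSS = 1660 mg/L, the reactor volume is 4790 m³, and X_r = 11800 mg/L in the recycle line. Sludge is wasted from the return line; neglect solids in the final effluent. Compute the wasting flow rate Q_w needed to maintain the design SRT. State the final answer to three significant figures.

θ_c = V·X/(Q_w·X_r) when wasting from the recycle, so Q_w = V·X/(θ_c·X_r) = 4790 × 1660 / (18.6 × 11800) = 36.23 m³/d.

Q_w ≈ 36.2 m³/d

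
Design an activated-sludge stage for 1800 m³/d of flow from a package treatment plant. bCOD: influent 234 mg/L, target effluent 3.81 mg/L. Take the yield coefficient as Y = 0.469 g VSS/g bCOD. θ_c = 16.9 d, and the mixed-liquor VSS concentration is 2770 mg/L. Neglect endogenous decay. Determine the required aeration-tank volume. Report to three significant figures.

With k_d = 0 the design equation reduces to V = Y Q (S₀−S) θ_c / X = 0.469 × 1800 × (234 − 3.81) × 16.9 / 2770 = 1186 m³.

V ≈ 1190 m³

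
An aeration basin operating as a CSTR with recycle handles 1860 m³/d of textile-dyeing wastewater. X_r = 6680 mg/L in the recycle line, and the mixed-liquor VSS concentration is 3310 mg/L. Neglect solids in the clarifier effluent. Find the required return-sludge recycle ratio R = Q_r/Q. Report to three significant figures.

Mass balance around the secondary clarifier (neglecting effluent solids): R = X / (X_r − X) = 3310 / (6680 − 3310) = 0.9822.

R ≈ 0.982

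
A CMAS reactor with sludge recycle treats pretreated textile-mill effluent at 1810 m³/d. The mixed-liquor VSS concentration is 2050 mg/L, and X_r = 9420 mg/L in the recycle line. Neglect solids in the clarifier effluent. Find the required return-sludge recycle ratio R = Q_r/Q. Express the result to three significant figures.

R ≈ 0.278

R = Q_r/Q = X/(X_r − X) = 2050 / (9420 − 2050) = 0.2782.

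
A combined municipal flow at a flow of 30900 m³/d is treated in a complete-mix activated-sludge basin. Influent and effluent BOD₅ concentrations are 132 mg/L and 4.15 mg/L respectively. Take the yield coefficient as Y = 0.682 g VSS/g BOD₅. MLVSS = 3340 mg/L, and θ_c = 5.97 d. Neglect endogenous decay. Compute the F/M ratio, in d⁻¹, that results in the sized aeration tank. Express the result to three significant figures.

Biomass mass balance (decay neglected): V·X = Y·Q·(S₀ − S)·θ_c, so V = 0.682 × 30900 × (132 − 4.15) × 5.97 / 3340 = 4816 m³.
F/M = Q·S₀ / (V·X) = 30900 × 132 / (4816 × 3340) = 0.2536 g BOD₅·(g VSS·d)⁻¹.

F/M ≈ 0.254 d⁻¹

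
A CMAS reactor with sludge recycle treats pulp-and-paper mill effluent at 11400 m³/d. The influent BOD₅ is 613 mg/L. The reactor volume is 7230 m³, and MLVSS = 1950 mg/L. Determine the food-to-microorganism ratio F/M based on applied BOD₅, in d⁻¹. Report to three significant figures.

F/M ≈ 0.496 d⁻¹

F/M = applied load / biomass = Q·S₀/(V·X) = 11400 × 613 / (7230 × 1950) = 0.4957 d⁻¹.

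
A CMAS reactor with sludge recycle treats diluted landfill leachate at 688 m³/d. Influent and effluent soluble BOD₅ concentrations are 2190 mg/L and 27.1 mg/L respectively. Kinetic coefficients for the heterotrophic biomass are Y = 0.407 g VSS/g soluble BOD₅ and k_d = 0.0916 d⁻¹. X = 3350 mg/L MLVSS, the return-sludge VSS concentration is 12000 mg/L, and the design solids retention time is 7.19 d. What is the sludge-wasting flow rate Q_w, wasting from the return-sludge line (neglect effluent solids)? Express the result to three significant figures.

From the SRT design equation V = Y Q (S₀−S) θ_c / [X (1 + k_d θ_c)] = 0.407 × 688 × (2190 − 27.1) × 7.19 / [3350 × (1 + 0.0916 × 7.19)] = 4.35×10^6 / 5556 = 783.7 m³.
Q_w = (V·X)/(θ_c X_r) = 783.7 × 3350 / (7.19 × 12000) = 30.43 m³/d.

Q_w ≈ 30.4 m³/d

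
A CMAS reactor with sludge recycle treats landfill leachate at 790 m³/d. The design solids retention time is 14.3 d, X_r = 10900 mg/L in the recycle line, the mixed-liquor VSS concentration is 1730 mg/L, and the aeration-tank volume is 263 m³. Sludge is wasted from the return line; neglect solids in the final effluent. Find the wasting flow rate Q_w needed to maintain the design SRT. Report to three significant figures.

Q_w ≈ 2.92 m³/d

Wasting from the return line (neglecting effluent solids): Q_w = V·X / (θ_c·X_r) = 263.0 × 1730 / (14.3 × 10900) = 2.919 m³/d.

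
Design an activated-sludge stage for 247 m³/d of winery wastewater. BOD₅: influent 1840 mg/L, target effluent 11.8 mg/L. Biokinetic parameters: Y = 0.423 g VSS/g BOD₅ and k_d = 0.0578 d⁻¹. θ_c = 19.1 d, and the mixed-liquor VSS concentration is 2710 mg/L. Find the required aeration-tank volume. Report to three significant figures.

Rearranging the biomass balance for a CMAS with decay, V = Y·Q·ΔS·θ_c / [X·(1+k_d θ_c)] = 0.423 × 247 × (1840 − 11.8) × 19.1 / [2710 × (1 + 0.0578 × 19.1)] = 3.65×10^6 / 5702 = 639.9 m³.

V ≈ 640 m³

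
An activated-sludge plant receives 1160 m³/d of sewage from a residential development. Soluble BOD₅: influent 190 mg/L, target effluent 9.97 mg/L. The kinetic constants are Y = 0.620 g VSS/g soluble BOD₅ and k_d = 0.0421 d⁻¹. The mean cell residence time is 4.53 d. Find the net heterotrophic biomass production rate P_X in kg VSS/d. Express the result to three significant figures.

P_X ≈ 109 kg VSS/d

Correct the yield for decay: Y_obs = Y/(1 + k_d θ_c) = 0.620 / (1 + 0.0421 × 4.53) = 0.620 / 1.191 = 0.5207.
Q·(S₀ − S) = 1160 × (190 − 9.97) × 10⁻³ = 208.8 kg/d removed.
P_X = Y_obs · Q(S₀ − S) = 0.5207 × 208.8 = 108.7 kg VSS/d.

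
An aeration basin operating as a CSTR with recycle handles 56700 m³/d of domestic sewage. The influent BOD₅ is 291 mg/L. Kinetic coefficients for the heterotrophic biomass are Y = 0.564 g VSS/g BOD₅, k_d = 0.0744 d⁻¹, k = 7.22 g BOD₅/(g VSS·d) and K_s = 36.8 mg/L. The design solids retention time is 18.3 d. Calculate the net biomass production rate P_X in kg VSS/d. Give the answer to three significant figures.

Effluent substrate depends only on kinetics and SRT: S = K_s(1 + k_d θ_c) / [θ_c(Yk − k_d) − 1] = 36.8 × (1 + 0.0744 × 18.3) / [18.3 × (0.564 × 7.22 − 0.0744) − 1] = 86.90 / 72.16 = 1.204 mg/L.
The observed yield is Y_obs = Y/(1 + k_d·θ_c) = 0.564 / (1 + 0.0744 × 18.3) = 0.564 / 2.362 = 0.2388 g VSS per g BOD₅ removed.
Q·(S₀ − S) = 56700 × (291 − 1.20) × 10⁻³ = 16432 kg/d removed.
Net biomass production P_X = Y_obs × Q·(S₀ − S) = 0.2388 × 16432 = 3924 kg VSS/d.

P_X ≈ 3920 kg VSS/d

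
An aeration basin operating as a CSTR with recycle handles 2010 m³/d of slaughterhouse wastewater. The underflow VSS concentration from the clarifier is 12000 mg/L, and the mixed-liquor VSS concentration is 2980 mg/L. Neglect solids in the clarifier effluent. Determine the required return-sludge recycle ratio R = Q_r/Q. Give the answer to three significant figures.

Mass balance around the secondary clarifier (neglecting effluent solids): R = X / (X_r − X) = 2980 / (12000 − 2980) = 0.3304.

R ≈ 0.330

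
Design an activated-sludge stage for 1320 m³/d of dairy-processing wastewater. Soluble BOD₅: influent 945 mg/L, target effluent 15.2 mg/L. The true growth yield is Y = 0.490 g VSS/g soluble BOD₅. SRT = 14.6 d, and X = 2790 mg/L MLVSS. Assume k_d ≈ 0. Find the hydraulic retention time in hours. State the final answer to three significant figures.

Biomass mass balance (decay neglected): V·X = Y·Q·(S₀ − S)·θ_c, so V = 0.490 × 1320 × (945 − 15.2) × 14.6 / 2790 = 3147 m³.
τ = V/Q = 3147/1320 = 2.384 d, or 57.22 h.

τ ≈ 57.2 h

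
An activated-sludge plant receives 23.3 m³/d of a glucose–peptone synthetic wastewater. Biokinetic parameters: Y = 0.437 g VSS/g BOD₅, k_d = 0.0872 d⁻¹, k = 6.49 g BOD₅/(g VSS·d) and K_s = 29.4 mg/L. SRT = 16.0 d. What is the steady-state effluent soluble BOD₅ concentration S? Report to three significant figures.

Effluent substrate depends only on kinetics and SRT: S = K_s(1 + k_d θ_c) / [θ_c(Yk − k_d) − 1] = 29.4 × (1 + 0.0872 × 16.0) / [16.0 × (0.437 × 6.49 − 0.0872) − 1] = 70.42 / 42.98 = 1.638 mg/L.

S ≈ 1.64 mg/L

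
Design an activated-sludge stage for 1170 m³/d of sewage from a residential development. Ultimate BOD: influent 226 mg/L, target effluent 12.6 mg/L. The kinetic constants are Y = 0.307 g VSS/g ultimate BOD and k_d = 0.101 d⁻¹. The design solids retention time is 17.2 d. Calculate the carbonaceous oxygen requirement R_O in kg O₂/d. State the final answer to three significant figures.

The observed yield is Y_obs = Y/(1 + k_d·θ_c) = 0.307 / (1 + 0.101 × 17.2) = 0.307 / 2.737 = 0.1122 g VSS per g ultimate BOD removed.
Mass of ultimate BOD removed per day: Q(S₀ − S) = 1170 × 213.4 g/m³ = 249.7 kg/d.
P_X = Y_obs·Q·(S₀ − S) = 0.1122 × 249.7 = 28.00 kg VSS/d.
R_O = Q·(S₀ − S) − 1.42·P_X = 249.7 − 1.42 × 28.00 = 209.9 kg O₂/d.

R_O ≈ 210 kg O₂/d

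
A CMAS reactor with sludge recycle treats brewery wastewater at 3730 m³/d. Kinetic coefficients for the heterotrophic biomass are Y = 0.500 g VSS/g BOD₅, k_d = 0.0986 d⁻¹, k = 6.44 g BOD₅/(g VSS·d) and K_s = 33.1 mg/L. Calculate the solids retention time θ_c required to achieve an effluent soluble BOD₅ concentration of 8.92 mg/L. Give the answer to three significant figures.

From 1/θ_c = Y·k·S/(K_s + S) − k_d: Y·k·S/(K_s+S) = 0.500 × 6.44 × 8.92 / (33.1 + 8.92) = 0.6835 d⁻¹.
1/θ_c = 0.6835 − 0.0986 = 0.5849 d⁻¹, so θ_c = 1.710 d.

θ_c ≈ 1.71 d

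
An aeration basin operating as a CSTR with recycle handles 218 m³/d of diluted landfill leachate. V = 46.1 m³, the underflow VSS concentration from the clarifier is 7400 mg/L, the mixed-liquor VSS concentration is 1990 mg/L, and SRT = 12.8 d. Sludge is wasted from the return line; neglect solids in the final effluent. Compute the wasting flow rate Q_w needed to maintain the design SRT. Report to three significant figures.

Q_w ≈ 0.969 m³/d

Wasting from the return line (neglecting effluent solids): Q_w = V·X / (θ_c·X_r) = 46.10 × 1990 / (12.8 × 7400) = 0.9685 m³/d.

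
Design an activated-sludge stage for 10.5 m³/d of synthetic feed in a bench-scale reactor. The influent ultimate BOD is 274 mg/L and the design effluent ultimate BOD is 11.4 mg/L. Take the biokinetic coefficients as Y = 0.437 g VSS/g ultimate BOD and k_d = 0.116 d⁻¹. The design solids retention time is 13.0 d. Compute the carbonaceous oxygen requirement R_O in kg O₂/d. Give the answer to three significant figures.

R_O ≈ 2.08 kg O₂/d

Observed yield with endogenous decay: Y_obs = Y / (1 + k_d·θ_c) = 0.437 / (1 + 0.116 × 13.0) = 0.437 / 2.508 = 0.1742 g VSS/g ultimate BOD.
Mass of ultimate BOD removed per day: Q(S₀ − S) = 10.5 × 262.6 g/m³ = 2.757 kg/d.
Biomass synthesised: P_X = Y_obs × 2.757 = 0.4804 kg VSS/d.
R_O = Q·ΔS − 1.42 P_X = 2.757 − 0.6822 = 2.075 kg O₂/d.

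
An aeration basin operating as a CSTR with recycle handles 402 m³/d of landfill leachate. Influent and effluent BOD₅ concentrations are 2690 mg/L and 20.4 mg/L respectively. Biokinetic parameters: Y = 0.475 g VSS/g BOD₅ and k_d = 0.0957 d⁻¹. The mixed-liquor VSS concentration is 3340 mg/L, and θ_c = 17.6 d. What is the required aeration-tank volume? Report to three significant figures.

V ≈ 1000 m³

From the SRT design equation V = Y Q (S₀−S) θ_c / [X (1 + k_d θ_c)] = 0.475 × 402 × (2690 − 20.4) × 17.6 / [3340 × (1 + 0.0957 × 17.6)] = 8.97×10^6 / 8966 = 1001 m³.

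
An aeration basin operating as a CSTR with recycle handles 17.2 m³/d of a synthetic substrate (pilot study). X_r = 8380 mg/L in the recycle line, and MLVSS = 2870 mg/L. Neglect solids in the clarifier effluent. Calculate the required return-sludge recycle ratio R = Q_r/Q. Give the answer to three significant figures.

R = Q_r/Q = X/(X_r − X) = 2870 / (8380 − 2870) = 0.5209.

R ≈ 0.521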